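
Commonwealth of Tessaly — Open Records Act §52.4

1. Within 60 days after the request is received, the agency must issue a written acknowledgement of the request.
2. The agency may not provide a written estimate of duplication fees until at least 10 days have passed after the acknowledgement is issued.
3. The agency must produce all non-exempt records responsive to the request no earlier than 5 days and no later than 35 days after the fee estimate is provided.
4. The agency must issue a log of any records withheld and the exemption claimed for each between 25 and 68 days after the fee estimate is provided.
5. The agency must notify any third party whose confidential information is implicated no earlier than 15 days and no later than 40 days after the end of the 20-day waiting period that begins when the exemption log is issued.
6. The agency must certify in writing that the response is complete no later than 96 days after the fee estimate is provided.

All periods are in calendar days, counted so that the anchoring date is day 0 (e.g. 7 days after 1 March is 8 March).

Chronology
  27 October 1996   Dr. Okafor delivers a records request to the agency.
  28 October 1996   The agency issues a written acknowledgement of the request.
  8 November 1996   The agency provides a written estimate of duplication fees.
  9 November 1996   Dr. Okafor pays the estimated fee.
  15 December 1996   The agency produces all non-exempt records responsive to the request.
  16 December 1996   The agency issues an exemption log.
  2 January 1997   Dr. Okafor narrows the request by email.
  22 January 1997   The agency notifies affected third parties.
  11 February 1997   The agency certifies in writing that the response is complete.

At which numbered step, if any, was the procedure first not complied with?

Step 3

(1) due by 27 October 1996 + 60 days = 26 December 1996; 28 October 1996 is within that limit.
(2) permitted from 28 October 1996 + 10 days = 7 November 1996 onward; done 8 November 1996 — permitted.
(3) the permitted window runs from 8 November 1996 + 5 = 13 November 1996 to 8 November 1996 + 35 = 13 December 1996; done 15 December 1996 — 2 days after the window closed.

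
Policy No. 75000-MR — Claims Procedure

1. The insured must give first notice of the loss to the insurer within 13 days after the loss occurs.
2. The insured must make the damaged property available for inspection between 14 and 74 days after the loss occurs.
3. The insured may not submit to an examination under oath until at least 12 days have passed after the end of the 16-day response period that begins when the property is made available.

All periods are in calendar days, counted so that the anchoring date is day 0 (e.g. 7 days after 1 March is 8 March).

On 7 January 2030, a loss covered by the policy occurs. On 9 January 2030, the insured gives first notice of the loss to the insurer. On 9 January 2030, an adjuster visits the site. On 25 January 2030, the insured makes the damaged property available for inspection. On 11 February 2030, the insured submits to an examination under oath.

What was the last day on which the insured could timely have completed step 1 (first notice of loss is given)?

Step 1 runs from 7 January 2030, when the loss occurs. 13 days after 7 January 2030 is 20 January 2030.

20 January 2030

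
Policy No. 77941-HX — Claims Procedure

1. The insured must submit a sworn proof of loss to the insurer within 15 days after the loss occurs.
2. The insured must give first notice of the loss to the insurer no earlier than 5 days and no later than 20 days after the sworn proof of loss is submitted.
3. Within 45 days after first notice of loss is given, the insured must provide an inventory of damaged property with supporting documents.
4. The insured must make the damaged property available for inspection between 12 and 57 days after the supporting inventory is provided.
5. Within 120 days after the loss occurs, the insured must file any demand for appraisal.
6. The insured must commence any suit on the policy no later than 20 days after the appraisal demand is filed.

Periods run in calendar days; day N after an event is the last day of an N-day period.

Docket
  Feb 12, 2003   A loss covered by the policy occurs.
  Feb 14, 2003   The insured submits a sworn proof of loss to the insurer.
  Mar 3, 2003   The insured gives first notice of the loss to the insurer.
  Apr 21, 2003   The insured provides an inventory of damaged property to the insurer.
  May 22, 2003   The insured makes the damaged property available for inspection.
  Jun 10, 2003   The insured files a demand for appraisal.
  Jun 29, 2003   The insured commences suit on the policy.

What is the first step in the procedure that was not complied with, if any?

(1) due by Feb 12, 2003 + 15 days = Feb 27, 2003; done Feb 14, 2003 — timely.
(2) the permitted window runs from Feb 14, 2003 + 5 = Feb 19, 2003 to Feb 14, 2003 + 20 = Mar 6, 2003; done Mar 3, 2003 — within the window.
(3) due by Mar 3, 2003 + 45 days = Apr 17, 2003; not done until Apr 21, 2003, 4 days after the deadline.
No need to go further; step 3 was not satisfied.

Step 3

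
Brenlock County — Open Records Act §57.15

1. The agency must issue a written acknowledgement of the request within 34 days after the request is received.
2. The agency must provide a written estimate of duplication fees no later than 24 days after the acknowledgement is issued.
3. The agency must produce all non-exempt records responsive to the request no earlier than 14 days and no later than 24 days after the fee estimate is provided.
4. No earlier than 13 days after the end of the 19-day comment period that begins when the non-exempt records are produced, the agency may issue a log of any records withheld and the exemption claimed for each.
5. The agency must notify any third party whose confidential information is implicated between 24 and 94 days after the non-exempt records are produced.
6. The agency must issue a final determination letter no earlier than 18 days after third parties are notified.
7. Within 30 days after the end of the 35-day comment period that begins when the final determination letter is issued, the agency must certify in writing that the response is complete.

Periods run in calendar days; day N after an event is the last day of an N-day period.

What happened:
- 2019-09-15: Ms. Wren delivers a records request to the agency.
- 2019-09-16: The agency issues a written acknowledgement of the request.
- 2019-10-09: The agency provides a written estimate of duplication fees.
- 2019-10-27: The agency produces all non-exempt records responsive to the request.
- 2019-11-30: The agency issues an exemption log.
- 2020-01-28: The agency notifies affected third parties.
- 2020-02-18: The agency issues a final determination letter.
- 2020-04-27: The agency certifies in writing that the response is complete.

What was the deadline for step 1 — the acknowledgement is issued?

2019-10-19

Step 1 runs from 2019-09-15, when the request is received. 34 days after 2019-09-15 is 2019-10-19.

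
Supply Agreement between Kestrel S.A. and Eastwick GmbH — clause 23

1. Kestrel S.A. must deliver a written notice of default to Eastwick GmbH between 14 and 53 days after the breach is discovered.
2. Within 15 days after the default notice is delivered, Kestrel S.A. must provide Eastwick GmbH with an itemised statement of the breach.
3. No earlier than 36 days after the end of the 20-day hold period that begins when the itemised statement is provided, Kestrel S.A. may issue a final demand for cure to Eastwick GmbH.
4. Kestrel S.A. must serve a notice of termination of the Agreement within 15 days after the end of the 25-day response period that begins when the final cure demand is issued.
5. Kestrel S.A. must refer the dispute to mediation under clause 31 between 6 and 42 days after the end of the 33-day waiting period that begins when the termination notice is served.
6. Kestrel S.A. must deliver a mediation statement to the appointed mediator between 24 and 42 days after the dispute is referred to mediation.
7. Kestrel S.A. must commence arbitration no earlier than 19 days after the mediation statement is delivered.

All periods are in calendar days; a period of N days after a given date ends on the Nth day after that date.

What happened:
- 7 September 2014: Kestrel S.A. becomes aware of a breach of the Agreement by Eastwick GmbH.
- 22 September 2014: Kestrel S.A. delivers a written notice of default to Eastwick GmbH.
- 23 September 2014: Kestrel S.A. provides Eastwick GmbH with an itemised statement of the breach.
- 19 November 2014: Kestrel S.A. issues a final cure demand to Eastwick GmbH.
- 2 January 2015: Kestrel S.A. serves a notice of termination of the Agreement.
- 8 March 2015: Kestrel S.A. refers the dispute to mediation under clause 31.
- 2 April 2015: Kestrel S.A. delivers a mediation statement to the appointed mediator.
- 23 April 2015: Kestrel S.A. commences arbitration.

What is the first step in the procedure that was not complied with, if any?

(1) the permitted window runs from 7 September 2014 + 14 = 21 September 2014 to 7 September 2014 + 53 = 30 October 2014; done 22 September 2014 — within the window.
(2) due by 22 September 2014 + 15 days = 7 October 2014; completed 23 September 2014, before the deadline.
(3) permitted from 13 October 2014 + 36 days = 18 November 2014 onward; 19 November 2014 is on or after that date.
(4) due by 14 December 2014 + 15 days = 29 December 2014; not done until 2 January 2015, 4 days after the deadline.
That is the first point of non-compliance.

Step 4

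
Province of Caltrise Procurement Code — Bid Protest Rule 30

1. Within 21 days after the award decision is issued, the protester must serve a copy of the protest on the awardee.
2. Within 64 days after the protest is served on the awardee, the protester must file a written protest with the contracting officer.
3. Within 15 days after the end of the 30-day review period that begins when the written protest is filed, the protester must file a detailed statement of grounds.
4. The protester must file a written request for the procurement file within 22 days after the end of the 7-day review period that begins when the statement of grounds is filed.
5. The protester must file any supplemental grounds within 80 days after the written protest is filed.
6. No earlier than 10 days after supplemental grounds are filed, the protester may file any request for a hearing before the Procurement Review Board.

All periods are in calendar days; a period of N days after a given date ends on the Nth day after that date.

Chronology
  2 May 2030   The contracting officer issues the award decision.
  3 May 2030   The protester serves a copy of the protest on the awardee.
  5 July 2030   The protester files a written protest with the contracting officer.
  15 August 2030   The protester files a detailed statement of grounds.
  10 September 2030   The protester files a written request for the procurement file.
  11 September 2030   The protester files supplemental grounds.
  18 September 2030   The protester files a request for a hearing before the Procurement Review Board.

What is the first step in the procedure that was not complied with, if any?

Step 6

Step 1: 21 days after 2 May 2030 (when the award decision is issued) is 23 May 2030; done 3 May 2030 — timely.
Step 2: 64 days after 3 May 2030 (when the protest is served on the awardee) is 6 July 2030; done 5 July 2030 — timely.
Step 3: 15 days after 4 August 2030 (end of the 30-day review period, which began when the written protest is filed on 5 July 2030) is 19 August 2030; completed 15 August 2030, before the deadline.
Step 4: 22 days after 22 August 2030 (end of the 7-day review period, which began when the statement of grounds is filed on 15 August 2030) is 13 September 2030; completed 10 September 2030, before the deadline.
Step 5: 80 days after 5 July 2030 (when the written protest is filed) is 23 September 2030; done 11 September 2030 — timely.
Step 6: the earliest permitted date is 10 days after 11 September 2030 (when supplemental grounds are filed), i.e. 21 September 2030; acted on 18 September 2030, 3 days prematurely.
Later steps need not be reached.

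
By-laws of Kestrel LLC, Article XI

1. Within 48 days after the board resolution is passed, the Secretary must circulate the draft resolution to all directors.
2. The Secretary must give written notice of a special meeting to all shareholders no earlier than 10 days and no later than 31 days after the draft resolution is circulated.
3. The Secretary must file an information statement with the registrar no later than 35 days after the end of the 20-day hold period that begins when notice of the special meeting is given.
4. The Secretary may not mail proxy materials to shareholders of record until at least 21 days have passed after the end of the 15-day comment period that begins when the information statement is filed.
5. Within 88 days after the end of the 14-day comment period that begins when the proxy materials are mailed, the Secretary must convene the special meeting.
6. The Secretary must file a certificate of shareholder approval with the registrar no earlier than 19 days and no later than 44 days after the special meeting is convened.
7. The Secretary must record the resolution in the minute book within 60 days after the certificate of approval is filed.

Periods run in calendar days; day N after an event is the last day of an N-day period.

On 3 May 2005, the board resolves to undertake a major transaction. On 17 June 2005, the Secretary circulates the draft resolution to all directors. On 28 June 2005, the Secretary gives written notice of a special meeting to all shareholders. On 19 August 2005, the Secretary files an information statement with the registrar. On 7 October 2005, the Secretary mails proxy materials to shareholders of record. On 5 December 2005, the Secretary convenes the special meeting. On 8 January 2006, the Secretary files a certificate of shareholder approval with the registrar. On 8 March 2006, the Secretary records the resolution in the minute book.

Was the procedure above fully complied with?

Yes

(1) due by 3 May 2005 + 48 days = 20 June 2005; 17 June 2005 is within that limit.
(2) the permitted window runs from 17 June 2005 + 10 = 27 June 2005 to 17 June 2005 + 31 = 18 July 2005; done 28 June 2005 — within the window.
(3) due by 18 July 2005 + 35 days = 22 August 2005; 19 August 2005 is within that limit.
(4) permitted from 3 September 2005 + 21 days = 24 September 2005 onward; done 7 October 2005 — permitted.
(5) due by 21 October 2005 + 88 days = 17 January 2006; 5 December 2005 is within that limit.
(6) the permitted window runs from 5 December 2005 + 19 = 24 December 2005 to 5 December 2005 + 44 = 18 January 2006; 8 January 2006 falls inside that range.
(7) due by 8 January 2006 + 60 days = 9 March 2006; done 8 March 2006 — timely.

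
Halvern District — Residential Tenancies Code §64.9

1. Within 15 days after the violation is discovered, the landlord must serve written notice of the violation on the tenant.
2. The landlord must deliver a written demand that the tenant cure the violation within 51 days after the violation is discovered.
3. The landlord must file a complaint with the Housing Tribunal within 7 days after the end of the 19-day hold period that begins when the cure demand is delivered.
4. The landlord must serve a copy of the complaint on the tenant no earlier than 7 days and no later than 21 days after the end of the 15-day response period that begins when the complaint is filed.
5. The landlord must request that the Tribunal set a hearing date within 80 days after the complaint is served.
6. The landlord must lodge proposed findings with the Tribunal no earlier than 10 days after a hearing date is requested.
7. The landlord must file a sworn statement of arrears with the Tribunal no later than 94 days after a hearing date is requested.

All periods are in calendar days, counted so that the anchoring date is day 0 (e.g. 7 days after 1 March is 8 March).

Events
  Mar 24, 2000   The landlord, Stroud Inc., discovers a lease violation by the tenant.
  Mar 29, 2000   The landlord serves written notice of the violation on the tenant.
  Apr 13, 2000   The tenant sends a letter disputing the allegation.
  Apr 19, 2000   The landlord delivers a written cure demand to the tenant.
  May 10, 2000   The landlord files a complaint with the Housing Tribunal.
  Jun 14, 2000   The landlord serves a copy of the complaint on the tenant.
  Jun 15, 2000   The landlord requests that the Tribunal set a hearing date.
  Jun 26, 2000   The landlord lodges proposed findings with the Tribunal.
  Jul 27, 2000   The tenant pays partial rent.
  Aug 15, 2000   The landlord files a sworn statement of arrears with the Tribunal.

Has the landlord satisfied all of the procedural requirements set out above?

Step 1 — counting 15 days from Mar 24, 2000 (when the violation is discovered) gives a deadline of Apr 8, 2000; done Mar 29, 2000 — timely.
Step 2 — counting 51 days from Mar 24, 2000 (when the violation is discovered) gives a deadline of May 14, 2000; Apr 19, 2000 is within that limit.
Step 3 — counting 7 days from May 8, 2000 (end of the 19-day hold period, which began when the cure demand is delivered on Apr 19, 2000) gives a deadline of May 15, 2000; done May 10, 2000 — timely.
Step 4 — 7 and 21 days from May 25, 2000 (end of the 15-day response period, which began when the complaint is filed on May 10, 2000) are Jun 1, 2000 and Jun 15, 2000 respectively; done Jun 14, 2000 — within the window.
Step 5 — counting 80 days from Jun 14, 2000 (when the complaint is served) gives a deadline of Sep 2, 2000; completed Jun 15, 2000, before the deadline.
Step 6 — must wait 10 days from Jun 15, 2000 (when a hearing date is requested), so not before Jun 25, 2000; done Jun 26, 2000, after the minimum wait.
Step 7 — counting 94 days from Jun 15, 2000 (when a hearing date is requested) gives a deadline of Sep 17, 2000; Aug 15, 2000 is within that limit.

Yes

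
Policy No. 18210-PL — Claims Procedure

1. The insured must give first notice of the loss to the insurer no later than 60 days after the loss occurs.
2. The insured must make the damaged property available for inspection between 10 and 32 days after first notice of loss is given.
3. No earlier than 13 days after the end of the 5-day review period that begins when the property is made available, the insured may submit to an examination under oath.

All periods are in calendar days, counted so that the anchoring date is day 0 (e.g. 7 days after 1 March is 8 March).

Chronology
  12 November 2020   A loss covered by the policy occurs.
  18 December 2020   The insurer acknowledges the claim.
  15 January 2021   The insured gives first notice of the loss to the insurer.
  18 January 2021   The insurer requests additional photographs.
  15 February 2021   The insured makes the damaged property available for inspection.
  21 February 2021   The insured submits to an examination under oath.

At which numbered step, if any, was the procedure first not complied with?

Step 1

Step 1: 60 days after 12 November 2020 (when the loss occurs) is 11 January 2021; done 15 January 2021 — 4 days late.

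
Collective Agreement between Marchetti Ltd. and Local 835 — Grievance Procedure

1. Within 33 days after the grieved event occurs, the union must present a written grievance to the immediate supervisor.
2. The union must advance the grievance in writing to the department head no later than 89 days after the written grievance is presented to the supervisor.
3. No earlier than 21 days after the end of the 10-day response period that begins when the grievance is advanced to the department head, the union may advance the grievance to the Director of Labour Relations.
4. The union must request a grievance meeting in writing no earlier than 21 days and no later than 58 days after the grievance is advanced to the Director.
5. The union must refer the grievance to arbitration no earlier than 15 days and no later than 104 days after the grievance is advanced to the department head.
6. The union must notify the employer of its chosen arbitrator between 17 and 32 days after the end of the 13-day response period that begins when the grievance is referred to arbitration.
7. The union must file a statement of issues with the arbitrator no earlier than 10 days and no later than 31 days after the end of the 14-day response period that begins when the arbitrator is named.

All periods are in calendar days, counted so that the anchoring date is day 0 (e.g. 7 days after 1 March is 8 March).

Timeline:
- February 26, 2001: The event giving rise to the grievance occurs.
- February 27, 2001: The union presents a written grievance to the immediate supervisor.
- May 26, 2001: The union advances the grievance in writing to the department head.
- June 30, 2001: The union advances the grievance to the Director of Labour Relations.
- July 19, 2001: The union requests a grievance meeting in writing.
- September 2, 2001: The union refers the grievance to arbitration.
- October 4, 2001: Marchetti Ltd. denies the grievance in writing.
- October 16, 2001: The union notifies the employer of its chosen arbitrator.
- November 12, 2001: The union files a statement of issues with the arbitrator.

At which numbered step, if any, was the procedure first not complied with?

Step 4

Step 1: 33 days after February 26, 2001 (when the grieved event occurs) is March 31, 2001; completed February 27, 2001, before the deadline.
Step 2: 89 days after February 27, 2001 (when the written grievance is presented to the supervisor) is May 27, 2001; completed May 26, 2001, before the deadline.
Step 3: the earliest permitted date is 21 days after June 5, 2001 (end of the 10-day response period, which began when the grievance is advanced to the department head on May 26, 2001), i.e. June 26, 2001; done June 30, 2001, after the minimum wait.
Step 4: the window is 21–58 days after June 30, 2001 (when the grievance is advanced to the Director), so July 21, 2001 through August 27, 2001; done July 19, 2001 — 2 days before the window opened.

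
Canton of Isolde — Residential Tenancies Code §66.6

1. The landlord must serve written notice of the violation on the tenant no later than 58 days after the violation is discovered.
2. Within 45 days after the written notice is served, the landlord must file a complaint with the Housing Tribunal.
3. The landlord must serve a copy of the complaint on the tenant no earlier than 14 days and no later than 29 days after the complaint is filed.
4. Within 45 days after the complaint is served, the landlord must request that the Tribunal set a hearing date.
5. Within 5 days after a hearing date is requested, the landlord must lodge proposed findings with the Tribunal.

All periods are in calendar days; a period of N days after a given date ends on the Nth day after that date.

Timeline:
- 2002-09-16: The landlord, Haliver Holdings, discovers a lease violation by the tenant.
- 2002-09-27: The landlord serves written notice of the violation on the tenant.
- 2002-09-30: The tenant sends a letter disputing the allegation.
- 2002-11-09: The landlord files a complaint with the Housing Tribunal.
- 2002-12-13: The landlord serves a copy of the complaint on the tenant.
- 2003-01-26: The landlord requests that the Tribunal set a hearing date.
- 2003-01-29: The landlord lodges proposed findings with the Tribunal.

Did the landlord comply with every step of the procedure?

No

Step 1: 58 days after 2002-09-16 (when the violation is discovered) is 2002-11-13; completed 2002-09-27, before the deadline.
Step 2: 45 days after 2002-09-27 (when the written notice is served) is 2002-11-11; done 2002-11-09 — timely.
Step 3: the window is 14–29 days after 2002-11-09 (when the complaint is filed), so 2002-11-23 through 2002-12-08; 2002-12-13 is 5 days past the end of the window.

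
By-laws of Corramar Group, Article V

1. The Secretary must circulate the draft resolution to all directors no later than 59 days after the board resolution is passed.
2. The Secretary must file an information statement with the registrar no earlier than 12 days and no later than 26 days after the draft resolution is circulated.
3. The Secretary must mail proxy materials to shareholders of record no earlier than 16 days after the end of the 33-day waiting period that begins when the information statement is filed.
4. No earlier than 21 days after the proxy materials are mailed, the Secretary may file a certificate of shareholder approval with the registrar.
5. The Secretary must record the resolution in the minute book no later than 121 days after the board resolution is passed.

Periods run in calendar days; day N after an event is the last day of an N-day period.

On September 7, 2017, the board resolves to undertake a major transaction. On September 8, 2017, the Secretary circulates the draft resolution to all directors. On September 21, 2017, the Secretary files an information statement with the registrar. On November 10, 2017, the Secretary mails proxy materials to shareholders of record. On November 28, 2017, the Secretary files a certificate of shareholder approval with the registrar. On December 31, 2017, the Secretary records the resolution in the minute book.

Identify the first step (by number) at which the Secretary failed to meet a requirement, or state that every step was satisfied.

Step 1: 59 days after September 7, 2017 (when the board resolution is passed) is November 5, 2017; completed September 8, 2017, before the deadline.
Step 2: the window is 12–26 days after September 8, 2017 (when the draft resolution is circulated), so September 20, 2017 through October 4, 2017; done September 21, 2017, which is between those dates.
Step 3: the earliest permitted date is 16 days after October 24, 2017 (end of the 33-day waiting period, which began when the information statement is filed on September 21, 2017), i.e. November 9, 2017; November 10, 2017 is on or after that date.
Step 4: the earliest permitted date is 21 days after November 10, 2017 (when the proxy materials are mailed), i.e. December 1, 2017; acted on November 28, 2017, 3 days prematurely.
Later steps need not be reached.

Step 4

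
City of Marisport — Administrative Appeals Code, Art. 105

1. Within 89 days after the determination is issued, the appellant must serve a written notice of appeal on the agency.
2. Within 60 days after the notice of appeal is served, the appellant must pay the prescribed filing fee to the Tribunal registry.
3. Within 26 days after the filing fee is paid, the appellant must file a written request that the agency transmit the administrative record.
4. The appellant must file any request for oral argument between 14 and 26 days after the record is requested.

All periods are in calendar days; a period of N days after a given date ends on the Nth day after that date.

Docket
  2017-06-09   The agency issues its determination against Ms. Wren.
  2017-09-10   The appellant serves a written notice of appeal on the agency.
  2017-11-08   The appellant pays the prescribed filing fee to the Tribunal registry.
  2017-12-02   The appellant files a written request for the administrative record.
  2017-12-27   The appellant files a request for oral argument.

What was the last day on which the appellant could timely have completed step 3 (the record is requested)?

Step 3 runs from 2017-11-08, when the filing fee is paid. 26 days after 2017-11-08 is 2017-12-04.

2017-12-04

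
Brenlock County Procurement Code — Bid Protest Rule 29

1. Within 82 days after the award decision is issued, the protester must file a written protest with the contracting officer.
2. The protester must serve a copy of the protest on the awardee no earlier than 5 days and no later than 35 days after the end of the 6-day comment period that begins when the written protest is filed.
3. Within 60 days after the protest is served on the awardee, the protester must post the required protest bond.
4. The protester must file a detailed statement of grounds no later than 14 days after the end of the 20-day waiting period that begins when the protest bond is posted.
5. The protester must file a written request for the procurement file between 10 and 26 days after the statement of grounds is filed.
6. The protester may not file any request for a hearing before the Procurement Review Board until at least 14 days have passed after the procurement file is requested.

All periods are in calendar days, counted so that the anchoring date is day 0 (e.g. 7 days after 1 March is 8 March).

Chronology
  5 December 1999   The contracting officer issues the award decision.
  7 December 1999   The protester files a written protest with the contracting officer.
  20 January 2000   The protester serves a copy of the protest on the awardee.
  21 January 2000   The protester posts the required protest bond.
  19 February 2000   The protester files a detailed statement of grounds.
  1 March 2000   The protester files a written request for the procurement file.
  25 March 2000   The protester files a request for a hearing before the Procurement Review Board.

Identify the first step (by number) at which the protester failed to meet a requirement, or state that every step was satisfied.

Step 2

Step 1 — counting 82 days from 5 December 1999 (when the award decision is issued) gives a deadline of 25 February 2000; done 7 December 1999 — timely.
Step 2 — 5 and 35 days from 13 December 1999 (end of the 6-day comment period, which began when the written protest is filed on 7 December 1999) are 18 December 1999 and 17 January 2000 respectively; done 20 January 2000 — 3 days after the window closed.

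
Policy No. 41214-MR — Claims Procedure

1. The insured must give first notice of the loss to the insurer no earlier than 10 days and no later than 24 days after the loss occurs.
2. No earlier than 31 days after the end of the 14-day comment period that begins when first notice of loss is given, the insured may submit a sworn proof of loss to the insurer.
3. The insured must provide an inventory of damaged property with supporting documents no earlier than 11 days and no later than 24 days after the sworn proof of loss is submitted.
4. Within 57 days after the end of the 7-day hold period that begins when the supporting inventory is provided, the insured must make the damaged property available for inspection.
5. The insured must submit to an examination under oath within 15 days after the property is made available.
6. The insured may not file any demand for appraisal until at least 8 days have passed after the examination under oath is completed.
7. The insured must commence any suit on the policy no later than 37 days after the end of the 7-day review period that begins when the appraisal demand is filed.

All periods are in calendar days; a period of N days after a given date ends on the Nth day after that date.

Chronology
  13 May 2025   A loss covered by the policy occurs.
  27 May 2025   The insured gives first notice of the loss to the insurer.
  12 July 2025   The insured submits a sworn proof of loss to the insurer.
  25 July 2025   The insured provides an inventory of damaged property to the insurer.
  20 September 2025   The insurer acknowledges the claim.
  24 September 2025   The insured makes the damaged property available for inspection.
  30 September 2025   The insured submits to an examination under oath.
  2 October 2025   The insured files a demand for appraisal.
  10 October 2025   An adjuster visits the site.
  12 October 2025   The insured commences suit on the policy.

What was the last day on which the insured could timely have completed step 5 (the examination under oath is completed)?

9 October 2025

Step 5 runs from 24 September 2025, when the property is made available. 15 days after 24 September 2025 is 9 October 2025.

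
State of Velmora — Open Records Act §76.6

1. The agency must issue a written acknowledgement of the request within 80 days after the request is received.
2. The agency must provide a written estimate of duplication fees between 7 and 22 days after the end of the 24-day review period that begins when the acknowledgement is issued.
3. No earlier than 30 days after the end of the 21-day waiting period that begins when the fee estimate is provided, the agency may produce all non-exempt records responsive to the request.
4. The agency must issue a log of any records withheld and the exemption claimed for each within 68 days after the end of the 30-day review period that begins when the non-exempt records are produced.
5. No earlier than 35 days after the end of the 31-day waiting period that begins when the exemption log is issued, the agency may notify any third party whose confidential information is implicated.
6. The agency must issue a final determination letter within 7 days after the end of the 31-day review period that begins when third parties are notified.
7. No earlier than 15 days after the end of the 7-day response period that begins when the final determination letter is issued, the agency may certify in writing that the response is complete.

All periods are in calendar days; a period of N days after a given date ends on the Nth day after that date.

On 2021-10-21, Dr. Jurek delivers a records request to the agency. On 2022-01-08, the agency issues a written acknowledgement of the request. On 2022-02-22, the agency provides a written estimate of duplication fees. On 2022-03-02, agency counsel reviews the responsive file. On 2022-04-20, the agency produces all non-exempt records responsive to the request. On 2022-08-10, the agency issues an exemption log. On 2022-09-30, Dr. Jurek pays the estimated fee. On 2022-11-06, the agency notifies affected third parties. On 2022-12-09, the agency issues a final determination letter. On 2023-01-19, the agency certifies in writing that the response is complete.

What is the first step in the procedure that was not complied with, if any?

Step 4

Step 1 — counting 80 days from 2021-10-21 (when the request is received) gives a deadline of 2022-01-09; 2022-01-08 is within that limit.
Step 2 — 7 and 22 days from 2022-02-01 (end of the 24-day review period, which began when the acknowledgement is issued on 2022-01-08) are 2022-02-08 and 2022-02-23 respectively; done 2022-02-22 — within the window.
Step 3 — must wait 30 days from 2022-03-15 (end of the 21-day waiting period, which began when the fee estimate is provided on 2022-02-22), so not before 2022-04-14; done 2022-04-20, after the minimum wait.
Step 4 — counting 68 days from 2022-05-20 (end of the 30-day review period, which began when the non-exempt records are produced on 2022-04-20) gives a deadline of 2022-07-27; done 2022-08-10 — 14 days late.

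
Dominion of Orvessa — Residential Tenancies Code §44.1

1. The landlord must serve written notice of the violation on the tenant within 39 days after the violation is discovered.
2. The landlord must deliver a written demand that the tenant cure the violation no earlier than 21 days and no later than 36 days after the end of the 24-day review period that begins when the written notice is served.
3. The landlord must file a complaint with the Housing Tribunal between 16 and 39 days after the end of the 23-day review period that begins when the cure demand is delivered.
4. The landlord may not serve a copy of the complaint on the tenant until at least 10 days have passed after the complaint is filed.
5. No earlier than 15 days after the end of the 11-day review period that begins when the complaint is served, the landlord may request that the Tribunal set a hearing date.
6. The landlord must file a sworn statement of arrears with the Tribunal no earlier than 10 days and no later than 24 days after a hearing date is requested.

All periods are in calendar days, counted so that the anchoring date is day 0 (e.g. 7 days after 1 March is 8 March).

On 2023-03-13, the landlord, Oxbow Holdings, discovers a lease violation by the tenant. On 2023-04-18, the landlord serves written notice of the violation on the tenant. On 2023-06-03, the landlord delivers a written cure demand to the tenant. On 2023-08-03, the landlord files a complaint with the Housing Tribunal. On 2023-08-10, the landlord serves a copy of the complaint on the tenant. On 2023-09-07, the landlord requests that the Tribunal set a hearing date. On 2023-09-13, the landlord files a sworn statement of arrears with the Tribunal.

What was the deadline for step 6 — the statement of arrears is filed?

2023-10-01

Step 6 runs from 2023-09-07, when a hearing date is requested. The window is 10–24 days after 2023-09-07; it closes on 2023-10-01.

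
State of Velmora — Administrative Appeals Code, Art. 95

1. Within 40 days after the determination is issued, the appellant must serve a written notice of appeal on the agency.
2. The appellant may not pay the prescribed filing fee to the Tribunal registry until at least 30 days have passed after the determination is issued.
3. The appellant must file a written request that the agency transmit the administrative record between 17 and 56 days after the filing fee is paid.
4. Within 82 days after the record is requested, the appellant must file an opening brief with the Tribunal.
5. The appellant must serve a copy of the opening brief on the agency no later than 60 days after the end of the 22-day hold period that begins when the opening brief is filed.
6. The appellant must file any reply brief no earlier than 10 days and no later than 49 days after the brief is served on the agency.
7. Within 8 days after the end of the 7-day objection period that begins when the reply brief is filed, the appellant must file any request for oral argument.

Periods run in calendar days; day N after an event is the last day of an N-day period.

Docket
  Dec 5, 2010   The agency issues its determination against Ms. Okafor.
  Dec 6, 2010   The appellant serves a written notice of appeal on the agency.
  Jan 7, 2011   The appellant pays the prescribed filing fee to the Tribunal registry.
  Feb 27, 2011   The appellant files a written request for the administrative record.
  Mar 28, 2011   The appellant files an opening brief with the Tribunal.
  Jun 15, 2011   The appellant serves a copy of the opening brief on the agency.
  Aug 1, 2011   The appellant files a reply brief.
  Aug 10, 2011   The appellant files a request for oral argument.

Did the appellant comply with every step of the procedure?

Step 1: 40 days after Dec 5, 2010 (when the determination is issued) is Jan 14, 2011; Dec 6, 2010 is within that limit.
Step 2: the earliest permitted date is 30 days after Dec 5, 2010 (when the determination is issued), i.e. Jan 4, 2011; Jan 7, 2011 is on or after that date.
Step 3: the window is 17–56 days after Jan 7, 2011 (when the filing fee is paid), so Jan 24, 2011 through Mar 4, 2011; done Feb 27, 2011 — within the window.
Step 4: 82 days after Feb 27, 2011 (when the record is requested) is May 20, 2011; done Mar 28, 2011 — timely.
Step 5: 60 days after Apr 19, 2011 (end of the 22-day hold period, which began when the opening brief is filed on Mar 28, 2011) is Jun 18, 2011; done Jun 15, 2011 — timely.
Step 6: the window is 10–49 days after Jun 15, 2011 (when the brief is served on the agency), so Jun 25, 2011 through Aug 3, 2011; Aug 1, 2011 falls inside that range.
Step 7: 8 days after Aug 8, 2011 (end of the 7-day objection period, which began when the reply brief is filed on Aug 1, 2011) is Aug 16, 2011; Aug 10, 2011 is within that limit.

Yes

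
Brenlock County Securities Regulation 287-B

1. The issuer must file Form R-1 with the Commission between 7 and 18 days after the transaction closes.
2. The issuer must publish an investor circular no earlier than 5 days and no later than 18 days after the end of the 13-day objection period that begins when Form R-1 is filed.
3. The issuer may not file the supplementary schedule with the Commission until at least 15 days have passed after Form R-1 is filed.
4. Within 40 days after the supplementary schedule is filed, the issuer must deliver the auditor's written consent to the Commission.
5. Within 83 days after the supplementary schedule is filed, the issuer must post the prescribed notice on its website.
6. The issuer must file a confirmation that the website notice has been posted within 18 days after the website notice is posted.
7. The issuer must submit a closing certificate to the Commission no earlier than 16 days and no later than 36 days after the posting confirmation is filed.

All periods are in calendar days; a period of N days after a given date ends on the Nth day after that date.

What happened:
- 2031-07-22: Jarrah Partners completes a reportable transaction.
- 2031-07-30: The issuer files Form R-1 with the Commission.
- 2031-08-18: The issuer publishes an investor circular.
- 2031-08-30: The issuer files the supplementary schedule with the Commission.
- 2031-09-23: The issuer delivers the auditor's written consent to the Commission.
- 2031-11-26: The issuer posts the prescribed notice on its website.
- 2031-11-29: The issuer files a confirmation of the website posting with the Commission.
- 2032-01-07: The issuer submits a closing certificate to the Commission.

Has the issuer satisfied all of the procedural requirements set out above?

Step 1 — 7 and 18 days from 2031-07-22 (when the transaction closes) are 2031-07-29 and 2031-08-09 respectively; 2031-07-30 falls inside that range.
Step 2 — 5 and 18 days from 2031-08-12 (end of the 13-day objection period, which began when Form R-1 is filed on 2031-07-30) are 2031-08-17 and 2031-08-30 respectively; done 2031-08-18, which is between those dates.
Step 3 — must wait 15 days from 2031-07-30 (when Form R-1 is filed), so not before 2031-08-14; done 2031-08-30 — permitted.
Step 4 — counting 40 days from 2031-08-30 (when the supplementary schedule is filed) gives a deadline of 2031-10-09; completed 2031-09-23, before the deadline.
Step 5 — counting 83 days from 2031-08-30 (when the supplementary schedule is filed) gives a deadline of 2031-11-21; 2031-11-26 misses that deadline by 5 days.

No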